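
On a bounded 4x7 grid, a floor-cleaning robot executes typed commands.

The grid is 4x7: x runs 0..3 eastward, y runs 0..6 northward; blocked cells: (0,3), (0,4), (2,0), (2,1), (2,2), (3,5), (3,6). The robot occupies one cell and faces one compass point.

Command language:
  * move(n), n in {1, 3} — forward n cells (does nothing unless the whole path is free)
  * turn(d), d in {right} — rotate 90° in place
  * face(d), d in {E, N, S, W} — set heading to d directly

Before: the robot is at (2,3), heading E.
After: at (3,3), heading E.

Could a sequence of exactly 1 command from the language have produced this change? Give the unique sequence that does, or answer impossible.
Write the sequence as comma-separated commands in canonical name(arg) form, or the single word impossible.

key: still facing E — the one step turns nothing
initial: at (2,3), heading E
t=1 move(1) ⇒ at (3,3), heading E
no rival 1-sequence matches.

move(1)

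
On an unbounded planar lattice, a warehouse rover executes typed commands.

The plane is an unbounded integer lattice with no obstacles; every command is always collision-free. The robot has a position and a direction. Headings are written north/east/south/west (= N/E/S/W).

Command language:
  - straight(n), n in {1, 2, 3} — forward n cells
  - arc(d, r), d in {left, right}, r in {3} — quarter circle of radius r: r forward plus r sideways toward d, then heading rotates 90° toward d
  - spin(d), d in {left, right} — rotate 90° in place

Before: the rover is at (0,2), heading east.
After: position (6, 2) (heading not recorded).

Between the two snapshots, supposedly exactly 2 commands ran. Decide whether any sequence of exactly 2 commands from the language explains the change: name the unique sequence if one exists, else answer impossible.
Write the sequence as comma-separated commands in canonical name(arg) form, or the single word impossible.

start: at (0,2), heading east
[1] after straight(3): at (3,2), heading east
[2] after straight(3): at (6,2), heading east
no rival 2-sequence matches.

straight(3), straight(3)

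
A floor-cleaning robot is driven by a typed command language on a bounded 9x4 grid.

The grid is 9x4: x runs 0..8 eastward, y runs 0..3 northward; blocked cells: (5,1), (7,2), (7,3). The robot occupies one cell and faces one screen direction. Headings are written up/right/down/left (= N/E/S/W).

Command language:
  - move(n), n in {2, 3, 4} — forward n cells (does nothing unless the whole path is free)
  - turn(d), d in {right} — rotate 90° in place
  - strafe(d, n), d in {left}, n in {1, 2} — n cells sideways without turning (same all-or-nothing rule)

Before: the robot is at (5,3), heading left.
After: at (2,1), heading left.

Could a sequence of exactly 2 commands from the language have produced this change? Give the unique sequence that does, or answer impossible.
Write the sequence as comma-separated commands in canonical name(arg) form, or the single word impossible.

key: still facing W at the end — nothing in the sequence rotates
from: at (5,3), heading left
step 1 (move(3)): at (2,3), heading left
step 2 (strafe(left, 2)): at (2,1), heading left
all 36 alternatives checked — unique.

move(3), strafe(left, 2)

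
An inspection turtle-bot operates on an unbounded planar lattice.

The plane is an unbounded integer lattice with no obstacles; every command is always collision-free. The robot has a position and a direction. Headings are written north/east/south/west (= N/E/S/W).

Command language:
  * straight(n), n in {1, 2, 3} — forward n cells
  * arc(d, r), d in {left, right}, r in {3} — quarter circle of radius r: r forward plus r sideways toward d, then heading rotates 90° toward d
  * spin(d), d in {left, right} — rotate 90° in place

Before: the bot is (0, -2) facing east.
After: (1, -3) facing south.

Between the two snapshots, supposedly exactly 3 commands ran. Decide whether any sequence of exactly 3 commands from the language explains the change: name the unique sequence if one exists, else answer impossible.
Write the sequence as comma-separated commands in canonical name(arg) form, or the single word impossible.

key: cell and facing (now S) both changed — the 3 commands mix motion and turning
begin: (0, -2) facing east
t=1 straight(1) ⇒ (1, -2) facing east
t=2 spin(right) ⇒ (1, -2) facing south
t=3 straight(1) ⇒ (1, -3) facing south
no rival 3-sequence matches.

straight(1), spin(right), straight(1)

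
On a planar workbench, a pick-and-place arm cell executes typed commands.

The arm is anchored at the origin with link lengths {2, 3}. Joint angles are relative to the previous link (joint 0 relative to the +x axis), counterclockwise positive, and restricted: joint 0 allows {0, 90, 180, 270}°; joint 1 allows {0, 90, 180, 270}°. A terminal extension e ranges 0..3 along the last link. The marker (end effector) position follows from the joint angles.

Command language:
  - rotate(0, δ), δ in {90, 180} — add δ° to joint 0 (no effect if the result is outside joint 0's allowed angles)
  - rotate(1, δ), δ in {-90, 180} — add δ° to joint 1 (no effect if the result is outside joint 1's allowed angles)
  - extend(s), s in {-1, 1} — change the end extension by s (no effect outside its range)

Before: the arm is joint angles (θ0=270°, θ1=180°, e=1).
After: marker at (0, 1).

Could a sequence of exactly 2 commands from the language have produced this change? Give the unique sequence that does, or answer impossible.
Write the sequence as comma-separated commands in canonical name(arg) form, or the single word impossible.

from: joint angles (θ0=270°, θ1=180°, e=1)
t=1 extend(-1) ⇒ joint angles (θ0=270°, θ1=180°, e=0)
t=2 extend(-1) ⇒ joint angles (θ0=270°, θ1=180°, e=0)
uniquely the one of 36 2-step routes that fits.

extend(-1), extend(-1)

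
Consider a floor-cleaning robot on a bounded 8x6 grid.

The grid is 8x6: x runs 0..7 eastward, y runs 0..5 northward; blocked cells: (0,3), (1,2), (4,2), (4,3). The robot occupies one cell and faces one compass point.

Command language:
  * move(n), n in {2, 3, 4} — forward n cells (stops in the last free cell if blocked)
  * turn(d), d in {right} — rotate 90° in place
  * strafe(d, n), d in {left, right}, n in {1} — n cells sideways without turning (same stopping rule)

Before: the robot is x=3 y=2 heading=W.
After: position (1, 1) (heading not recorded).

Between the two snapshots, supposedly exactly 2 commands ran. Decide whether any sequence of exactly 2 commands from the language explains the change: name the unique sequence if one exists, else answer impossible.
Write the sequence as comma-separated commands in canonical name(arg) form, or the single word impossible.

strafe(left, 1), move(2)

key: running move(2) before strafe(left, 1) would end elsewhere — order is forced
from: x=3 y=2 heading=W
1. strafe(left, 1) → x=3 y=1 heading=W
2. move(2) → x=1 y=1 heading=W
uniquely the one of 36 2-step routes that fits.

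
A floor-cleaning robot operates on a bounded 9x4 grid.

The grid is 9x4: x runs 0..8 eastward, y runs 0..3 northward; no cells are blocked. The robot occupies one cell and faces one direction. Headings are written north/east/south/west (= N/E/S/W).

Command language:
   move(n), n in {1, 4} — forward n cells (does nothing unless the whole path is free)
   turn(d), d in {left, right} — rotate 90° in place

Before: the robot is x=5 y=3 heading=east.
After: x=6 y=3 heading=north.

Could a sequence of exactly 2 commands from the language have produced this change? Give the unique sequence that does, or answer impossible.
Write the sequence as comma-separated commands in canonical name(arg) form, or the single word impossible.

key: running turn(left) before move(1) would end elsewhere — order is forced
t0: x=5 y=3 heading=east
[1] after move(1): x=6 y=3 heading=east
[2] after turn(left): x=6 y=3 heading=north
no other 2-command option fits: unique.

move(1), turn(left)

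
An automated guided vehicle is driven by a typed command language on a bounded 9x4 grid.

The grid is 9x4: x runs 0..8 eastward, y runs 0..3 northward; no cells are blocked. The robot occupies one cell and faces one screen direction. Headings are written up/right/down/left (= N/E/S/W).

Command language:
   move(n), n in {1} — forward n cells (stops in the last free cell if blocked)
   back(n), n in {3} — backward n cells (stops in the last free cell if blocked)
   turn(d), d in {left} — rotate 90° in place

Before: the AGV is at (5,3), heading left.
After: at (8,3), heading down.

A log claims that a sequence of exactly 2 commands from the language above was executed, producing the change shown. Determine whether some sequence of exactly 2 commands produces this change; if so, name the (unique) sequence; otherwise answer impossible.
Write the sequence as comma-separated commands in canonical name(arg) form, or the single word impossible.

key: position moved to (8,3) AND the heading swung to S — translation plus rotation needed
from: at (5,3), heading left
[1] after back(3): at (8,3), heading left
[2] after turn(left): at (8,3), heading down
no rival 2-sequence matches.

back(3), turn(left)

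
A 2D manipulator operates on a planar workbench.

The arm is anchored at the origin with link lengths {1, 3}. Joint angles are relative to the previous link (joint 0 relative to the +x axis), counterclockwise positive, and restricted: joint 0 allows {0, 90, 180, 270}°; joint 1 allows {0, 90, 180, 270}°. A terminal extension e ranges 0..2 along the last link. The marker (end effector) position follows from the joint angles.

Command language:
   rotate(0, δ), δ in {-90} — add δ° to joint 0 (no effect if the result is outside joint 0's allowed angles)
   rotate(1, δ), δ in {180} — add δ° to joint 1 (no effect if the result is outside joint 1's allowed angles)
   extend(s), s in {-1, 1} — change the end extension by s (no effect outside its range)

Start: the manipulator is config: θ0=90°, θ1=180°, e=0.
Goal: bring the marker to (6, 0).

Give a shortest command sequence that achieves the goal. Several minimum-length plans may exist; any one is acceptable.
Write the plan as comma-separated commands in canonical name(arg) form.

rotate(1, 180), rotate(0, -90), extend(1), extend(1)

begin: config: θ0=90°, θ1=180°, e=0
step 1 (rotate(1, 180)): config: θ0=90°, θ1=0°, e=0
step 2 (rotate(0, -90)): config: θ0=0°, θ1=0°, e=0
step 3 (extend(1)): config: θ0=0°, θ1=0°, e=1
step 4 (extend(1)): config: θ0=0°, θ1=0°, e=2
nothing shorter than 4 reaches the goal.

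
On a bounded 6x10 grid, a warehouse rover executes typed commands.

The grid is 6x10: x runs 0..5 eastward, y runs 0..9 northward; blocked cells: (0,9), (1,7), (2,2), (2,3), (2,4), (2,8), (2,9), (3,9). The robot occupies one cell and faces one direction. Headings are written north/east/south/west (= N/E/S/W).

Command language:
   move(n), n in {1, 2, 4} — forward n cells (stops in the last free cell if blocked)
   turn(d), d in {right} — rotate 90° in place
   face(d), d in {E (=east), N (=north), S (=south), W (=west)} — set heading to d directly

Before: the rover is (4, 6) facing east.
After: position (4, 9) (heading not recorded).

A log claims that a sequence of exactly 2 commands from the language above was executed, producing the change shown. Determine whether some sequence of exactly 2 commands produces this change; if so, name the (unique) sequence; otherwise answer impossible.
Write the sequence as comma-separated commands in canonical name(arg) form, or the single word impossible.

face(N), move(4)

key: move(4) runs into the grid edge before its full distance
initial: (4, 6) facing east
t=1 face(N) ⇒ (4, 6) facing north
t=2 move(4) ⇒ (4, 9) facing north
no rival 2-sequence matches.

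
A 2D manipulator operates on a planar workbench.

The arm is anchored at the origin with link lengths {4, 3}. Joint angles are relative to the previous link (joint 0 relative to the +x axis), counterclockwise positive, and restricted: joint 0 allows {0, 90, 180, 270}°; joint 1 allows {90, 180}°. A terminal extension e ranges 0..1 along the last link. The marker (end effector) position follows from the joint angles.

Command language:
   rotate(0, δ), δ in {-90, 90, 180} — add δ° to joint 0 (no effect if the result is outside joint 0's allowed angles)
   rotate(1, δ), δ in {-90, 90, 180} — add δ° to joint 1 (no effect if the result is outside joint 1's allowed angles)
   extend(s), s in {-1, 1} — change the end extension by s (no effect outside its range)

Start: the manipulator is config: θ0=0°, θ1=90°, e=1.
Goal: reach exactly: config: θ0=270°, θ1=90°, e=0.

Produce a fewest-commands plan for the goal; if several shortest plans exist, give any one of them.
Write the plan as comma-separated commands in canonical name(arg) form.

extend(-1), rotate(0, -90)

start: config: θ0=0°, θ1=90°, e=1
[1] after extend(-1): config: θ0=0°, θ1=90°, e=0
[2] after rotate(0, -90): config: θ0=270°, θ1=90°, e=0
no 1-step plan works, so 2 is optimal.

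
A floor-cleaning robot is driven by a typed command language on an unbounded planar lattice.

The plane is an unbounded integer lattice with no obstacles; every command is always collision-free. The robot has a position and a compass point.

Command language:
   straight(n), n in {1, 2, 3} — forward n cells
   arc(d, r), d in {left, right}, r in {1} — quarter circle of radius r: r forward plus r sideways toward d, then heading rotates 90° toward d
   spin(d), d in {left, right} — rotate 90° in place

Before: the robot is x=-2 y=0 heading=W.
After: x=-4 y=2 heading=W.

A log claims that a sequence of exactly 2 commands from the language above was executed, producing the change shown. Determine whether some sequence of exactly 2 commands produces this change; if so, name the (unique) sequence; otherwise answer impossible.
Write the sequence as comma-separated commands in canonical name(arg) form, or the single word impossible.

key: still facing W at the end — net rotation zero over 2 steps
initial: x=-2 y=0 heading=W
[1] after arc(right, 1): x=-3 y=1 heading=N
[2] after arc(left, 1): x=-4 y=2 heading=W
all 49 alternatives checked — unique.

arc(right, 1), arc(left, 1)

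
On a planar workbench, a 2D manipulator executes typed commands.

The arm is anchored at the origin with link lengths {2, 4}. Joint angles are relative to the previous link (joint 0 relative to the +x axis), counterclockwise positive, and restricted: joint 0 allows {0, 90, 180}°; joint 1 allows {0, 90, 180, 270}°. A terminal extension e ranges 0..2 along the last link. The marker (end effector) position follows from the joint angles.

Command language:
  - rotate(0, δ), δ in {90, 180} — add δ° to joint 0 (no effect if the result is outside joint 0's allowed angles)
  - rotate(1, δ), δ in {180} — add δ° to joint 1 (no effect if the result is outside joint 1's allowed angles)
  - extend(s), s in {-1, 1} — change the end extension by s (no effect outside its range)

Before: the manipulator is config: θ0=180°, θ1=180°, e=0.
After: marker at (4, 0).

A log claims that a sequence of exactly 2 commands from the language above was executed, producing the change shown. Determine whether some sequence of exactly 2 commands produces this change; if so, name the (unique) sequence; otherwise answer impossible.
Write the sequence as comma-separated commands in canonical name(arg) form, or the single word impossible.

extend(1), extend(1)

begin: config: θ0=180°, θ1=180°, e=0
1. extend(1) → config: θ0=180°, θ1=180°, e=1
2. extend(1) → config: θ0=180°, θ1=180°, e=2
no other 2-command option fits: unique.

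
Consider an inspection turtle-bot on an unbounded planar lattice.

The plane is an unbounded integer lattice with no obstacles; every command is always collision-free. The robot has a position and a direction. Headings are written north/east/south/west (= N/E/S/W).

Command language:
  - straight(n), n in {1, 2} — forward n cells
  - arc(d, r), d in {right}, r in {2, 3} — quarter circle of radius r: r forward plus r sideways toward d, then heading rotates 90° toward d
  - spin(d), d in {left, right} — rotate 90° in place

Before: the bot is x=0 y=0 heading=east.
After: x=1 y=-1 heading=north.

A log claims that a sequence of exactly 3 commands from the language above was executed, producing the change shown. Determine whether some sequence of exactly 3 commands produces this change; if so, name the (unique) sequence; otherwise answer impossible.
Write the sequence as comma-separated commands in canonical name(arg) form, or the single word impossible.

arc(right, 3), spin(right), arc(right, 2)

key: order matters: swapping arc(right, 3) and arc(right, 2) lands elsewhere
begin: x=0 y=0 heading=east
[1] after arc(right, 3): x=3 y=-3 heading=south
[2] after spin(right): x=3 y=-3 heading=west
[3] after arc(right, 2): x=1 y=-1 heading=north
no other 3-command option fits: unique.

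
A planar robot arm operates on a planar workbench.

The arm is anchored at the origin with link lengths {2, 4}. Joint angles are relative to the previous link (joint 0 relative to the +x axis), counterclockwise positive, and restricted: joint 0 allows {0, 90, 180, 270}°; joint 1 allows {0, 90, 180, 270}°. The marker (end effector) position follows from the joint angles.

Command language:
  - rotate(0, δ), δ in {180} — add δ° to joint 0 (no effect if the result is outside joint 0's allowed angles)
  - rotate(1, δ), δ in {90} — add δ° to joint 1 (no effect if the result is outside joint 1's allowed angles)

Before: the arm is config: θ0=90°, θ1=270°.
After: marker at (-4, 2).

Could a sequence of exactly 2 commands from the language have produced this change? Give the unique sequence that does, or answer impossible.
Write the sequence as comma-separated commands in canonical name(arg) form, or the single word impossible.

start: config: θ0=90°, θ1=270°
1. rotate(1, 90) → config: θ0=90°, θ1=0°
2. rotate(1, 90) → config: θ0=90°, θ1=90°
no rival 2-sequence matches.

rotate(1, 90), rotate(1, 90)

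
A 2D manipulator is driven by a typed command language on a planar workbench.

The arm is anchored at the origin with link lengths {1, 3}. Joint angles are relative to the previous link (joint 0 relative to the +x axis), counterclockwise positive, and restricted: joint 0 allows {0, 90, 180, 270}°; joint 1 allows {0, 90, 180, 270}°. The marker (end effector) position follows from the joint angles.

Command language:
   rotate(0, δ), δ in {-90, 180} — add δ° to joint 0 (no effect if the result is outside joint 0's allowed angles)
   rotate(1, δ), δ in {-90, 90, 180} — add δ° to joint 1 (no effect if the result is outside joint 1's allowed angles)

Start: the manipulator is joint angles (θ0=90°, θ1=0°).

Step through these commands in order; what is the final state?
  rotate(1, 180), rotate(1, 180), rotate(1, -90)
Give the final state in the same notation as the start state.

t0: joint angles (θ0=90°, θ1=0°)
t=1 rotate(1, 180) ⇒ joint angles (θ0=90°, θ1=180°)
t=2 rotate(1, 180) ⇒ joint angles (θ0=90°, θ1=0°)
t=3 rotate(1, -90) ⇒ joint angles (θ0=90°, θ1=270°)

joint angles (θ0=90°, θ1=270°)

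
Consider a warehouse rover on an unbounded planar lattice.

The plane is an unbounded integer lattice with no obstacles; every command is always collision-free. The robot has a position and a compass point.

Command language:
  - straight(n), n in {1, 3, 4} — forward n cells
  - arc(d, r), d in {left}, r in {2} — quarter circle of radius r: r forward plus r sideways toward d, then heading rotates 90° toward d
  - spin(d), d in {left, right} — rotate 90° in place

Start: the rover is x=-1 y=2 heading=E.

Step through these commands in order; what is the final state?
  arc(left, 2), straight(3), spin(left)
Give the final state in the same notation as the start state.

x=1 y=7 heading=W

start: x=-1 y=2 heading=E
1. arc(left, 2) → x=1 y=4 heading=N
2. straight(3) → x=1 y=7 heading=N
3. spin(left) → x=1 y=7 heading=W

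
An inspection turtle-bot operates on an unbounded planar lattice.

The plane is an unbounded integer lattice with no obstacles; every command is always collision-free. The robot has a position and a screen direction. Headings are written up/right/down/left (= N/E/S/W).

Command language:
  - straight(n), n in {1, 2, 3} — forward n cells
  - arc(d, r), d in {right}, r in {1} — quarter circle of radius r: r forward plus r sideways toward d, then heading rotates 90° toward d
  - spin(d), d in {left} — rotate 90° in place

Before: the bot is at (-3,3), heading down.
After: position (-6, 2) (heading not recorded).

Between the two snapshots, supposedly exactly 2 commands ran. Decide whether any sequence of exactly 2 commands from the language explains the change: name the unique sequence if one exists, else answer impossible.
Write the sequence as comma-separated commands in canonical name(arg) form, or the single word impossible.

arc(right, 1), straight(2)

key: running straight(2) before arc(right, 1) would end elsewhere — order is forced
from: at (-3,3), heading down
step 1 (arc(right, 1)): at (-4,2), heading left
step 2 (straight(2)): at (-6,2), heading left
uniquely the one of 25 2-step routes that fits.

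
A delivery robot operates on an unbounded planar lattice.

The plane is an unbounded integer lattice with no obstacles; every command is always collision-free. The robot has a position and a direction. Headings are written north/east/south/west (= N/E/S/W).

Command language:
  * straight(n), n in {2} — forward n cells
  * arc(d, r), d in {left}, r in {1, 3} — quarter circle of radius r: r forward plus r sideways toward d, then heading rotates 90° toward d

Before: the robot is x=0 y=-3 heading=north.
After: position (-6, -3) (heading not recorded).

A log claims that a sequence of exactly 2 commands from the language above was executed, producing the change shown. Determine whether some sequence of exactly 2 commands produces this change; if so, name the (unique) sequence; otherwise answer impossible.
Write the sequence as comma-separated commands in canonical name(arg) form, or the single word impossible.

arc(left, 3), arc(left, 3)

start: x=0 y=-3 heading=north
t=1 arc(left, 3) ⇒ x=-3 y=0 heading=west
t=2 arc(left, 3) ⇒ x=-6 y=-3 heading=south
all 9 alternatives checked — unique.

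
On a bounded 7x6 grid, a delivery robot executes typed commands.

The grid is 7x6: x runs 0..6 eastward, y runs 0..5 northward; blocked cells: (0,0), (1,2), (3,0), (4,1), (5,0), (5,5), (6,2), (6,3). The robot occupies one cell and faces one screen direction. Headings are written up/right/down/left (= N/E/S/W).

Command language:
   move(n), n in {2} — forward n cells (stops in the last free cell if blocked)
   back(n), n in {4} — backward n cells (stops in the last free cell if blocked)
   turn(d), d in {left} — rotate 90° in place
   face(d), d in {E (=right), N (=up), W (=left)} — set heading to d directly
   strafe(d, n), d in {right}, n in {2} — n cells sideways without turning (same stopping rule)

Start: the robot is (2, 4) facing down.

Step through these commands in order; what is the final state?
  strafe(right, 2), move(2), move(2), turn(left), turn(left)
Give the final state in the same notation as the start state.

t0: (2, 4) facing down
t=1 strafe(right, 2) ⇒ (0, 4) facing down
t=2 move(2) ⇒ (0, 2) facing down
t=3 move(2) ⇒ (0, 1) facing down
t=4 turn(left) ⇒ (0, 1) facing right
t=5 turn(left) ⇒ (0, 1) facing up

(0, 1) facing up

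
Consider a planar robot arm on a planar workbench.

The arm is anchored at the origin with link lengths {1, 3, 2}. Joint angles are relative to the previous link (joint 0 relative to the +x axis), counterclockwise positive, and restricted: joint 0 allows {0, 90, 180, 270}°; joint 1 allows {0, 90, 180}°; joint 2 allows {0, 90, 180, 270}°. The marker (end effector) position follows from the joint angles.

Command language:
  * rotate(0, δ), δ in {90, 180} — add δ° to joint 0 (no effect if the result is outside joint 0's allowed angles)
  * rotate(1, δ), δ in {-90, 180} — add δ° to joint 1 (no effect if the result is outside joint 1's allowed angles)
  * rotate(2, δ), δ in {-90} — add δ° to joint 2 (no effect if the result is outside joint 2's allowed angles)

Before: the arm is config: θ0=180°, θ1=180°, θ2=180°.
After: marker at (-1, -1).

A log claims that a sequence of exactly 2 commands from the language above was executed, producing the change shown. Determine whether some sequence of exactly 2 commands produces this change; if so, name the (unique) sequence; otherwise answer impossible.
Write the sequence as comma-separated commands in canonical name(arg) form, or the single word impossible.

rotate(1, -90), rotate(1, 180)

key: order matters: swapping rotate(1, -90) and rotate(1, 180) lands elsewhere
initial: config: θ0=180°, θ1=180°, θ2=180°
[1] after rotate(1, -90): config: θ0=180°, θ1=90°, θ2=180°
[2] after rotate(1, 180): config: θ0=180°, θ1=90°, θ2=180°
uniquely the one of 25 2-step routes that fits.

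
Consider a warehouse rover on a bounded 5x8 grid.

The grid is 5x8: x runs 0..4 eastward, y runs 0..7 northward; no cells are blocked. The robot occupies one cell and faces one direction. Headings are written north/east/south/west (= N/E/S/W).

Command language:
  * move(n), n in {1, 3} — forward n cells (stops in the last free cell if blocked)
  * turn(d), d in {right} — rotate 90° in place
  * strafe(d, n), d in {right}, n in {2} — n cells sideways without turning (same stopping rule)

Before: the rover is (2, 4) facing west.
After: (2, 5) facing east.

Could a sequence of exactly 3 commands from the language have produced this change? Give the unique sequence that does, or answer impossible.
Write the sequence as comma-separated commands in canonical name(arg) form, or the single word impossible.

key: cell and facing (now E) both changed — the 3 commands mix motion and turning
begin: (2, 4) facing west
1. turn(right) → (2, 4) facing north
2. move(1) → (2, 5) facing north
3. turn(right) → (2, 5) facing east
uniquely the one of 64 3-step routes that fits.

turn(right), move(1), turn(right)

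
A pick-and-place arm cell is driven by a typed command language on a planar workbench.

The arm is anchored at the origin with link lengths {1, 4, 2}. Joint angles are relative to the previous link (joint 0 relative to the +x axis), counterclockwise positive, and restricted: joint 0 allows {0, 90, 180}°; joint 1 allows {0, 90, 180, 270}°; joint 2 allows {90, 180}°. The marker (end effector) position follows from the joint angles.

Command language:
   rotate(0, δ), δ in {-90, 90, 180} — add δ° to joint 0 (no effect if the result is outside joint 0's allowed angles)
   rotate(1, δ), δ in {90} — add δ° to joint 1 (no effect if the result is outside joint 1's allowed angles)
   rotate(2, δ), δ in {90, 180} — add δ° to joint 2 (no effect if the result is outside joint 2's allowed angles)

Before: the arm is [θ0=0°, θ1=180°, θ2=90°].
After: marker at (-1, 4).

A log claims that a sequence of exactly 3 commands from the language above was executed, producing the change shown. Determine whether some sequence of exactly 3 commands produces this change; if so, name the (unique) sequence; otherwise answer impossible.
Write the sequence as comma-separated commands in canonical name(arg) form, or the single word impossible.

begin: [θ0=0°, θ1=180°, θ2=90°]
1. rotate(1, 90) → [θ0=0°, θ1=270°, θ2=90°]
2. rotate(1, 90) → [θ0=0°, θ1=0°, θ2=90°]
3. rotate(1, 90) → [θ0=0°, θ1=90°, θ2=90°]
uniquely the one of 216 3-step routes that fits.

rotate(1, 90), rotate(1, 90), rotate(1, 90)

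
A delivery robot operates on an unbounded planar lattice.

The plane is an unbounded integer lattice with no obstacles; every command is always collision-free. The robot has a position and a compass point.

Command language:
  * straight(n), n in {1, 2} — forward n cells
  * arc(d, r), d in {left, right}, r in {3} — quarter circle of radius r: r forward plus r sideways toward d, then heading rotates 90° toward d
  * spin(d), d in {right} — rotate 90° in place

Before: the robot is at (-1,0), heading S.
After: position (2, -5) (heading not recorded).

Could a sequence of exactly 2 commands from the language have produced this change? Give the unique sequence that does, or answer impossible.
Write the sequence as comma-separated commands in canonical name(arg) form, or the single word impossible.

key: running arc(left, 3) before straight(2) would end elsewhere — order is forced
from: at (-1,0), heading S
t=1 straight(2) ⇒ at (-1,-2), heading S
t=2 arc(left, 3) ⇒ at (2,-5), heading E
no rival 2-sequence matches.

straight(2), arc(left, 3)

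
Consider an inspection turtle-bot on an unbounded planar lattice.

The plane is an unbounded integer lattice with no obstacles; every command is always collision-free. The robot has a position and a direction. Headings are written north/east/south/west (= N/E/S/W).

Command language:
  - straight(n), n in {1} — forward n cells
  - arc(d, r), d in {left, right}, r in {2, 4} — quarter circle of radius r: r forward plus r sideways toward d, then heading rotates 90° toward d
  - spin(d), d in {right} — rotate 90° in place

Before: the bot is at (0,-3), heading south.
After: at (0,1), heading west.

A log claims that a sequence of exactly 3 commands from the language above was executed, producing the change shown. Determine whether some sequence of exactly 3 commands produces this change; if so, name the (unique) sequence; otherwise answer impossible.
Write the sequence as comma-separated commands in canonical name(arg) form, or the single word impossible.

key: position moved to (0,1) AND the heading swung to W — translation plus rotation needed
start: at (0,-3), heading south
t=1 arc(left, 2) ⇒ at (2,-5), heading east
t=2 arc(left, 2) ⇒ at (4,-3), heading north
t=3 arc(left, 4) ⇒ at (0,1), heading west
all 216 alternatives checked — unique.

arc(left, 2), arc(left, 2), arc(left, 4)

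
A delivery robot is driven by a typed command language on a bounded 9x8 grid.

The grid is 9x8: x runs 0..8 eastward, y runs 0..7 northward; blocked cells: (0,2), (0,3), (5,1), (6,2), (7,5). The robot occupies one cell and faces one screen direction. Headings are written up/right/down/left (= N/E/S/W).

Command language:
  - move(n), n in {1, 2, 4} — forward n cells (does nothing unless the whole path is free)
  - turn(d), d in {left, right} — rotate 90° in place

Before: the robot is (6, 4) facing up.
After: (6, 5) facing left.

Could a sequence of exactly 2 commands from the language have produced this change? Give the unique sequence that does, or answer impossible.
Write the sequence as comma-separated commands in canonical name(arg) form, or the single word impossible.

key: order matters: swapping move(1) and turn(left) lands elsewhere
initial: (6, 4) facing up
[1] after move(1): (6, 5) facing up
[2] after turn(left): (6, 5) facing left
no rival 2-sequence matches.

move(1), turn(left)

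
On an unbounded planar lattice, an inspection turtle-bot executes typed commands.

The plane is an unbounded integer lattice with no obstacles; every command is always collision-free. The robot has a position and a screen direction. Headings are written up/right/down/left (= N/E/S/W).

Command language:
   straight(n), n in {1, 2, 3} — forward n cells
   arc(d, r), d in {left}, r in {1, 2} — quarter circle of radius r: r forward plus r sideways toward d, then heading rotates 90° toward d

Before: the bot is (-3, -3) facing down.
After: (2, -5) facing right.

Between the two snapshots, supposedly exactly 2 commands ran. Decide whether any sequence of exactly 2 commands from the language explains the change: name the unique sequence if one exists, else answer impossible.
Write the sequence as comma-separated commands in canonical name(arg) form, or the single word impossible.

key: cell and facing (now E) both changed — the 2 commands mix motion and turning
t0: (-3, -3) facing down
[1] after arc(left, 2): (-1, -5) facing right
[2] after straight(3): (2, -5) facing right
all 25 alternatives checked — unique.

arc(left, 2), straight(3)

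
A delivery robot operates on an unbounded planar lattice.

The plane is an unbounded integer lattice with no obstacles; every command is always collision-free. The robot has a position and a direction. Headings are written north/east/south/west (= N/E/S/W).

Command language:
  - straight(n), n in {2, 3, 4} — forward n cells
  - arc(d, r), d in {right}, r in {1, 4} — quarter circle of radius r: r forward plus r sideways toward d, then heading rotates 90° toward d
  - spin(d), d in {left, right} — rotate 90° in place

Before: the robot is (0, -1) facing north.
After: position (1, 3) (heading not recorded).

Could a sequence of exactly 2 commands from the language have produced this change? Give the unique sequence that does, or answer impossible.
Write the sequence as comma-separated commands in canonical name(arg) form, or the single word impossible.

straight(3), arc(right, 1)

key: running arc(right, 1) before straight(3) would end elsewhere — order is forced
from: (0, -1) facing north
1. straight(3) → (0, 2) facing north
2. arc(right, 1) → (1, 3) facing east
all 49 alternatives checked — unique.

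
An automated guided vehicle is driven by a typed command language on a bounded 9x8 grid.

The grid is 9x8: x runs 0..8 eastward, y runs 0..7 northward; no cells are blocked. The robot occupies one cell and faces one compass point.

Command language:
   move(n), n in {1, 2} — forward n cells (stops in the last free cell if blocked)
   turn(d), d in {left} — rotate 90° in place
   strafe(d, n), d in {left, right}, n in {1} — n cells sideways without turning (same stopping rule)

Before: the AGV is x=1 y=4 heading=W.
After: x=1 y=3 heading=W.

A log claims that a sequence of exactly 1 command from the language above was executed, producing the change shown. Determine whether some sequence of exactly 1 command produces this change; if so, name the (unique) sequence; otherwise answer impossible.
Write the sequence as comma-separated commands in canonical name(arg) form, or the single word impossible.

strafe(left, 1)

key: still facing W — the one step turns nothing
t0: x=1 y=4 heading=W
step 1 (strafe(left, 1)): x=1 y=3 heading=W
no rival 1-sequence matches.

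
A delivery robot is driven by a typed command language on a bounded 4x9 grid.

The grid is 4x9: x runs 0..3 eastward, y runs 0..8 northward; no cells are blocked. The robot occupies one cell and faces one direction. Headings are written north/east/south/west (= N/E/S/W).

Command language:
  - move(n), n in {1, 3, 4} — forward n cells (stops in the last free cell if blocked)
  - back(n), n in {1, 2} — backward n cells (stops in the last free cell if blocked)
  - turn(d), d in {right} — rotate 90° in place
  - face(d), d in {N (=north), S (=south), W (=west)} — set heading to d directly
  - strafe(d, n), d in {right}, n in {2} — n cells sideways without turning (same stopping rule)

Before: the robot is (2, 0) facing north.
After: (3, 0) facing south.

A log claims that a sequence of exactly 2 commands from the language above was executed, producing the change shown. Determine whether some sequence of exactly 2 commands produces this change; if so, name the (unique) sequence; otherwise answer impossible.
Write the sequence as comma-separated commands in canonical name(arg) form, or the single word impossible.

key: running face(S) before strafe(right, 2) would end elsewhere — order is forced
from: (2, 0) facing north
t=1 strafe(right, 2) ⇒ (3, 0) facing north
t=2 face(S) ⇒ (3, 0) facing south
no rival 2-sequence matches.

strafe(right, 2), face(S)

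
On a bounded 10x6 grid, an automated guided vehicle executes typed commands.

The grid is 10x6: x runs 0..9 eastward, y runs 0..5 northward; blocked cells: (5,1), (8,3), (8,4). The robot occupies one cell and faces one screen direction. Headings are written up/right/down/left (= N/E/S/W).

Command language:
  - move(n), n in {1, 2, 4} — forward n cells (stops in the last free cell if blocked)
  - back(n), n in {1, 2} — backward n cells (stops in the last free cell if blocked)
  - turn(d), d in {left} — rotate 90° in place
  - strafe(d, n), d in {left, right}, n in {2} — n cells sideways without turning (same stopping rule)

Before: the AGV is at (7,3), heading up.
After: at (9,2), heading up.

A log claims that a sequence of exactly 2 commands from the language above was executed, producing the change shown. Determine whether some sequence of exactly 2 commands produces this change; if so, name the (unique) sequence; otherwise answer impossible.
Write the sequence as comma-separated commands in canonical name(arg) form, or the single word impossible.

key: order matters: swapping back(1) and strafe(right, 2) lands elsewhere
from: at (7,3), heading up
t=1 back(1) ⇒ at (7,2), heading up
t=2 strafe(right, 2) ⇒ at (9,2), heading up
all 64 alternatives checked — unique.

back(1), strafe(right, 2)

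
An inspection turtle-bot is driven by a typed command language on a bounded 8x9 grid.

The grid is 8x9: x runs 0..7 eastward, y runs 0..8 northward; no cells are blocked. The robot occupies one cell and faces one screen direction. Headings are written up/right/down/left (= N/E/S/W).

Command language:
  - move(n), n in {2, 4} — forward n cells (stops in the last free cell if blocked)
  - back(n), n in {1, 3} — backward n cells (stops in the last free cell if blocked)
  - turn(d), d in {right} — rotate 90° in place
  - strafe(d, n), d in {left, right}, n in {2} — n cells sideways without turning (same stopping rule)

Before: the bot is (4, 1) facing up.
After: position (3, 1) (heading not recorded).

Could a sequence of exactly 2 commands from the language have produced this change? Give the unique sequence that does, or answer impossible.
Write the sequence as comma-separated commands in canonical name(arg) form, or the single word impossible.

turn(right), back(1)

key: order matters: swapping turn(right) and back(1) lands elsewhere
t0: (4, 1) facing up
t=1 turn(right) ⇒ (4, 1) facing right
t=2 back(1) ⇒ (3, 1) facing right
all 49 alternatives checked — unique.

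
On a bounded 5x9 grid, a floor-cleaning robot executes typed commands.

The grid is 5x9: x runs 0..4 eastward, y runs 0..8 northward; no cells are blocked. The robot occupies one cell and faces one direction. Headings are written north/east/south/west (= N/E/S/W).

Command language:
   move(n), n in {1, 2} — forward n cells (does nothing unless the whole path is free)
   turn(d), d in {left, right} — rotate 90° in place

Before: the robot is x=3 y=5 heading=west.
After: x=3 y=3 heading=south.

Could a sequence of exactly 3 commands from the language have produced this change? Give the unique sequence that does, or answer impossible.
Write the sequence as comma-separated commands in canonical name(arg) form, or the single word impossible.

turn(left), move(1), move(1)

key: cell and facing (now S) both changed — the 3 commands mix motion and turning
initial: x=3 y=5 heading=west
[1] after turn(left): x=3 y=5 heading=south
[2] after move(1): x=3 y=4 heading=south
[3] after move(1): x=3 y=3 heading=south
all 64 alternatives checked — unique.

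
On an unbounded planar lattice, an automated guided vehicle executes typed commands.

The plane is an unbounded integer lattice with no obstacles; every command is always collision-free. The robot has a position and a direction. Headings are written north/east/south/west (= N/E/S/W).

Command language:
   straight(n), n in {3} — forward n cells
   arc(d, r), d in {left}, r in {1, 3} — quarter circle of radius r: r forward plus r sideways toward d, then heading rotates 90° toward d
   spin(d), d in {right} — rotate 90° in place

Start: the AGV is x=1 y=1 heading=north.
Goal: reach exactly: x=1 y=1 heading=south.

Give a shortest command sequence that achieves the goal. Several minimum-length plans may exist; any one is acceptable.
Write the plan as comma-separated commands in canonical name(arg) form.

initial: x=1 y=1 heading=north
step 1 (spin(right)): x=1 y=1 heading=east
step 2 (spin(right)): x=1 y=1 heading=south
nothing shorter than 2 reaches the goal.

spin(right), spin(right)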